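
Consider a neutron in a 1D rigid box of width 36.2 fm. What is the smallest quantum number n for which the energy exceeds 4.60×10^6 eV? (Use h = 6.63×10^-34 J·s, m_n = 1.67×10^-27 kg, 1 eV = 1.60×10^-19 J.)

n = 6

E_1 = h²/(8m_nL²) = 2.511×10^-14 J = 1.569×10^5 eV.
Need n² > 4.60×10^6/1.569×10^5 = 29.32, i.e. n > 5.415.
The smallest integer satisfying this is n = 6.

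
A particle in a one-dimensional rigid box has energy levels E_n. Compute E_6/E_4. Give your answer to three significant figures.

2.25

E_n ∝ n², so E_6/E_4 = 6²/4² = 36/16 = 2.25.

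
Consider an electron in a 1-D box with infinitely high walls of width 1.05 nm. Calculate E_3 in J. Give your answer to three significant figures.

E_3 = 4.92×10^-19 J

For an infinite well E_n = n²h²/(8m_eL²), so E_1 = h²/(8m_eL²) = (6.626×10^-34)²/(8·9.109×10^-31·(1.05×10^-9 m)²) = 5.465×10^-20 J.
Then E_3 = 3²·E_1 = 9·5.465×10^-20 J = 4.92×10^-19 J.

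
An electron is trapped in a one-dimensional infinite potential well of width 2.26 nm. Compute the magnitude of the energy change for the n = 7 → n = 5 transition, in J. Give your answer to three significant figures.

E_1 = h²/(8m_eL²) = 1.180×10^-20 J.
|ΔE| = |7² − 5²|·E_1 = 24·1.180×10^-20 J = 2.83×10^-19 J.

|ΔE| = 2.83×10^-19 J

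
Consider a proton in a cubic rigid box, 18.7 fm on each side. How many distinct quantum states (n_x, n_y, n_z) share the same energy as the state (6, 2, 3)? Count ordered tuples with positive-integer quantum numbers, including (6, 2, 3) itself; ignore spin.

degeneracy = 6

The level has n_x² + n_y² + n_z² = 49. The ordered positive-integer solutions are (2, 3, 6), (2, 6, 3), (3, 2, 6), (3, 6, 2), (6, 2, 3), (6, 3, 2).
That gives 6 states.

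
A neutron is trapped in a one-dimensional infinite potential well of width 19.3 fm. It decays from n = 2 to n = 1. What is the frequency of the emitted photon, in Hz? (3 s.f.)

f = 3.98×10^20 Hz

E_1 = h²/(8m_nL²) = 8.796×10^-14 J and ΔE = (2² − 1²)E_1 = 2.639×10^-13 J.
f = ΔE/h = 2.639×10^-13/6.626×10^-34 = 3.98×10^20 Hz.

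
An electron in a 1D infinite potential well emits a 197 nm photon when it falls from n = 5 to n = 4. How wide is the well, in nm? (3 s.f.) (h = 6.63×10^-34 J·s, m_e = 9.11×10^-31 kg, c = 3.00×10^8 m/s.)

L = 0.733 nm

The photon carries ΔE = hc/λ = 6.63×10^-34·3.00×10^8/1.97×10^-7 m = 1.010×10^-18 J.
Since ΔE = (5² − 4²)E_1, E_1 = 1.122×10^-19 J, and L = h/√(8m_eE_1) = 7.33×10^-10 m = 0.733 nm.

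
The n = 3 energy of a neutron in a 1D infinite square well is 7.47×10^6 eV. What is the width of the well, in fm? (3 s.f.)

L = 15.7 fm

From E_n = n²h²/(8m_nL²), L = n·h/√(8m_nE_n).
E_3 = 7.47×10^6 eV = 1.197×10^-12 J, so L = 3·6.626×10^-34/√(8·1.675×10^-27·1.197×10^-12) = 1.57×10^-14 m = 15.7 fm.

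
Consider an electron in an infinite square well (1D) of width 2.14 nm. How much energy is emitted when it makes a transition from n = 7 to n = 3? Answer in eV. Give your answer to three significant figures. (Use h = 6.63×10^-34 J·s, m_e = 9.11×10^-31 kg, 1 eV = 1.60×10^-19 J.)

E_1 = h²/(8m_eL²) = 1.317×10^-20 J.
|ΔE| = |7² − 3²|·E_1 = 40·1.317×10^-20 J = 5.268×10^-19 J = 3.29 eV.

|ΔE| = 3.29 eV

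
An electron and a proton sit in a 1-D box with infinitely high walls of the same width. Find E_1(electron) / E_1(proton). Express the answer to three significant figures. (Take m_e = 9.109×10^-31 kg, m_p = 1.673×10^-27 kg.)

1.84×10^3

E_n ∝ 1/m at fixed n and L, so the ratio is m_p/m_e = 1.673×10^-27/9.109×10^-31 = 1.84×10^3.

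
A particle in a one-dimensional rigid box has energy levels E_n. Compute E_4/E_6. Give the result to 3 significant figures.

E_n ∝ n², so E_4/E_6 = 4²/6² = 16/36 = 0.444.

0.444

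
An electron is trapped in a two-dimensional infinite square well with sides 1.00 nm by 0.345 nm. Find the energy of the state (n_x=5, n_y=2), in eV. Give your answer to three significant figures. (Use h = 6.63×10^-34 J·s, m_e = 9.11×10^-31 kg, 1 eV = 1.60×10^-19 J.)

E = 22.1 eV

For a 2D rectangular well E = (h²/8m_e)·Σ n_i²/L_i² = (6.63×10^-34)²/(8·9.11×10^-31) · [5²/(1.00 nm)² + 2²/(0.345 nm)²].
Evaluating gives E = 3.535×10^-18 J = 22.1 eV.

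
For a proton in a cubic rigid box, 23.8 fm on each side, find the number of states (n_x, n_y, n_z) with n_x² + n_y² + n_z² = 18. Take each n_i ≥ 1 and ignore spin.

degeneracy = 3

The level has n_x² + n_y² + n_z² = 18. The ordered positive-integer solutions are (1, 1, 4), (1, 4, 1), (4, 1, 1).
That gives 3 states.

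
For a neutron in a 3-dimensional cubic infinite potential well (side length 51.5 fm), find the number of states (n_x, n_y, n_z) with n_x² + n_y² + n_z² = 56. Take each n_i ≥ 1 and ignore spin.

The level has n_x² + n_y² + n_z² = 56. The ordered positive-integer solutions are (2, 4, 6), (2, 6, 4), (4, 2, 6), (4, 6, 2), (6, 2, 4), (6, 4, 2).
That gives 6 states.

degeneracy = 6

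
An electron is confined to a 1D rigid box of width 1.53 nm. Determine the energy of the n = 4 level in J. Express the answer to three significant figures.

For an infinite well E_n = n²h²/(8m_eL²), so E_1 = h²/(8m_eL²) = (6.626×10^-34)²/(8·9.109×10^-31·(1.53×10^-9 m)²) = 2.574×10^-20 J.
Then E_4 = 4²·E_1 = 16·2.574×10^-20 J = 4.12×10^-19 J.

E_4 = 4.12×10^-19 J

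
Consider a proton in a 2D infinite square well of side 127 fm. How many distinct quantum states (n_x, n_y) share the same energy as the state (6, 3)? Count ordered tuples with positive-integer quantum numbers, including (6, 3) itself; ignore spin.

degeneracy = 2

The level has n_x² + n_y² = 45. The ordered positive-integer solutions are (3, 6), (6, 3).
That gives 2 states.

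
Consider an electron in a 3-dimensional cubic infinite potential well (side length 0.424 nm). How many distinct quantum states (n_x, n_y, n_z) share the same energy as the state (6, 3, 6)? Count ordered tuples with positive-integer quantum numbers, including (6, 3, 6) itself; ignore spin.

The level has n_x² + n_y² + n_z² = 81. The ordered positive-integer solutions are (1, 4, 8), (1, 8, 4), (3, 6, 6), (4, 1, 8), (4, 4, 7), (4, 7, 4), (4, 8, 1), (6, 3, 6), (6, 6, 3), (7, 4, 4), (8, 1, 4), (8, 4, 1).
That gives 12 states.

degeneracy = 12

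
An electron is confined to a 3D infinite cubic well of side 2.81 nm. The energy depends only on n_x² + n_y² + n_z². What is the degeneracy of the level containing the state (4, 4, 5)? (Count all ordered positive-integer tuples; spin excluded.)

degeneracy = 6

The level has n_x² + n_y² + n_z² = 57. The ordered positive-integer solutions are (2, 2, 7), (2, 7, 2), (4, 4, 5), (4, 5, 4), (5, 4, 4), (7, 2, 2).
That gives 6 states.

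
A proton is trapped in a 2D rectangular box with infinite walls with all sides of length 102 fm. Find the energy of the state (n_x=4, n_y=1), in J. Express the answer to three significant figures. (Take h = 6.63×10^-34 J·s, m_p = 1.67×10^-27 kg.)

For a 2D rectangular well E = (h²/8m_p)·Σ n_i²/L_i² = (6.63×10^-34)²/(8·1.67×10^-27) · [4²/(102 fm)² + 1²/(102 fm)²].
Evaluating gives E = 5.38×10^-14 J.

E = 5.38×10^-14 J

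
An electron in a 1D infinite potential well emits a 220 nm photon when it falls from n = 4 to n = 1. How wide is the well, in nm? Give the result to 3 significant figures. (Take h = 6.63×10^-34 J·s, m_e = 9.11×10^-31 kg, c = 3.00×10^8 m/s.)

L = 1.00 nm

The photon carries ΔE = hc/λ = 6.63×10^-34·3.00×10^8/2.20×10^-7 m = 9.041×10^-19 J.
Since ΔE = (4² − 1²)E_1, E_1 = 6.027×10^-20 J, and L = h/√(8m_eE_1) = 1.00×10^-9 m = 1.00 nm.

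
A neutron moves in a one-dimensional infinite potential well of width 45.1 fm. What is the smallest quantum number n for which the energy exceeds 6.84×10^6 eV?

n = 9

E_1 = h²/(8m_nL²) = 1.611×10^-14 J = 1.006×10^5 eV.
Need n² > 6.84×10^6/1.006×10^5 = 67.99, i.e. n > 8.246.
The smallest integer satisfying this is n = 9.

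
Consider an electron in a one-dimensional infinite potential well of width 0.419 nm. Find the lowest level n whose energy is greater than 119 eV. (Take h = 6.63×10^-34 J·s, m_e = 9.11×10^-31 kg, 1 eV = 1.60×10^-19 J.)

n = 8

E_1 = h²/(8m_eL²) = 3.436×10^-19 J = 2.147 eV.
Need n² > 119/2.147 = 55.43, i.e. n > 7.445.
The smallest integer satisfying this is n = 8.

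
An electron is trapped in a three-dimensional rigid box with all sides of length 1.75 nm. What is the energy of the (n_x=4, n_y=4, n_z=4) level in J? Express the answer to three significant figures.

E = 9.44×10^-19 J

For a 3D rectangular well E = (h²/8m_e)·Σ n_i²/L_i² = (6.626×10^-34)²/(8·9.109×10^-31) · [4²/(1.75 nm)² + 4²/(1.75 nm)² + 4²/(1.75 nm)²].
Evaluating gives E = 9.44×10^-19 J.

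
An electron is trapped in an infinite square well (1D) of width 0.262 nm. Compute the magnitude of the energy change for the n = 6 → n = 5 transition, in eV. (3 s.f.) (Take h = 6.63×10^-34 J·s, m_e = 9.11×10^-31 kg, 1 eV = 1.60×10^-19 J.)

|ΔE| = 60.4 eV

E_1 = h²/(8m_eL²) = 8.787×10^-19 J.
|ΔE| = |6² − 5²|·E_1 = 11·8.787×10^-19 J = 9.666×10^-18 J = 60.4 eV.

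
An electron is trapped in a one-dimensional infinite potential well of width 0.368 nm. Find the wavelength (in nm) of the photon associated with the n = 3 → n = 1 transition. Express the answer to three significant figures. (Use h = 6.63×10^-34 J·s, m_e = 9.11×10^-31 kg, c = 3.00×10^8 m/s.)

E_1 = h²/(8m_eL²) = 4.454×10^-19 J, so ΔE = (3² − 1²)E_1 = 3.563×10^-18 J.
λ = hc/ΔE = (6.63×10^-34·3.00×10^8)/3.563×10^-18 = 5.58×10^-8 m = 55.8 nm.

λ = 55.8 nm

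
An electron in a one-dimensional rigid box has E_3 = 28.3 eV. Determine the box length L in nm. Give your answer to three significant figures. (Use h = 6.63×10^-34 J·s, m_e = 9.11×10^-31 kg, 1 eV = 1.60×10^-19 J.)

From E_n = n²h²/(8m_eL²), L = n·h/√(8m_eE_n).
E_3 = 28.3 eV = 4.528×10^-18 J, so L = 3·6.63×10^-34/√(8·9.11×10^-31·4.528×10^-18) = 3.46×10^-10 m = 0.346 nm.

L = 0.346 nm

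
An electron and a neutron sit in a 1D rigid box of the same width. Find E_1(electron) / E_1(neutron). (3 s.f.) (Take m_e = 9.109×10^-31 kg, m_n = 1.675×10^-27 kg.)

E_n ∝ 1/m at fixed n and L, so the ratio is m_n/m_e = 1.675×10^-27/9.109×10^-31 = 1.84×10^3.

1.84×10^3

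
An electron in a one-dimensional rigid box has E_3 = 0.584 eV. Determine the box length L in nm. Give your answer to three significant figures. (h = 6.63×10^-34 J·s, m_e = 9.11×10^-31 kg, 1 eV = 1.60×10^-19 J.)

From E_n = n²h²/(8m_eL²), L = n·h/√(8m_eE_n).
E_3 = 0.584 eV = 9.344×10^-20 J, so L = 3·6.63×10^-34/√(8·9.11×10^-31·9.344×10^-20) = 2.41×10^-9 m = 2.41 nm.

L = 2.41 nm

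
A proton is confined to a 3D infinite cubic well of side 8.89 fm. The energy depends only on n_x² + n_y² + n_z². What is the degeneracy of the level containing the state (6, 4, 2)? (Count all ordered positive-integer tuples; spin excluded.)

degeneracy = 6

The level has n_x² + n_y² + n_z² = 56. The ordered positive-integer solutions are (2, 4, 6), (2, 6, 4), (4, 2, 6), (4, 6, 2), (6, 2, 4), (6, 4, 2).
That gives 6 states.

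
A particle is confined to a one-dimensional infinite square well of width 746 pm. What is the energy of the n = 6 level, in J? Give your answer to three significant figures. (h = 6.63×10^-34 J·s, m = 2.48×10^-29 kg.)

E_6 = 1.43×10^-19 J

For an infinite well E_n = n²h²/(8mL²), so E_1 = h²/(8mL²) = (6.63×10^-34)²/(8·2.48×10^-29·(7.46×10^-10 m)²) = 3.981×10^-21 J.
Then E_6 = 6²·E_1 = 36·3.981×10^-21 J = 1.43×10^-19 J.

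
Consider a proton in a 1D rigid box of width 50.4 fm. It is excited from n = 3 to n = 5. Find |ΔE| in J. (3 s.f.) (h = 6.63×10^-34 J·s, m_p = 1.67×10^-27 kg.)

|ΔE| = 2.07×10^-13 J

E_1 = h²/(8m_pL²) = 1.295×10^-14 J.
|ΔE| = |3² − 5²|·E_1 = 16·1.295×10^-14 J = 2.07×10^-13 J.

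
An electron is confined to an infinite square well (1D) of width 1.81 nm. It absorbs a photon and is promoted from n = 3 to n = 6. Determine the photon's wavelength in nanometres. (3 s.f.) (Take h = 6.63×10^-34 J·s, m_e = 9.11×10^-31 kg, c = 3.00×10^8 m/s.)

λ = 400 nm

E_1 = h²/(8m_eL²) = 1.841×10^-20 J, so ΔE = (6² − 3²)E_1 = 4.971×10^-19 J.
λ = hc/ΔE = (6.63×10^-34·3.00×10^8)/4.971×10^-19 = 4.00×10^-7 m = 400 nm.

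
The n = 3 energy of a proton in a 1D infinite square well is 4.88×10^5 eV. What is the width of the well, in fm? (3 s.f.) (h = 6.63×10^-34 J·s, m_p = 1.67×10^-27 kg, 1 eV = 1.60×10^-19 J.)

From E_n = n²h²/(8m_pL²), L = n·h/√(8m_pE_n).
E_3 = 4.88×10^5 eV = 7.808×10^-14 J, so L = 3·6.63×10^-34/√(8·1.67×10^-27·7.808×10^-14) = 6.16×10^-14 m = 61.6 fm.

L = 61.6 fm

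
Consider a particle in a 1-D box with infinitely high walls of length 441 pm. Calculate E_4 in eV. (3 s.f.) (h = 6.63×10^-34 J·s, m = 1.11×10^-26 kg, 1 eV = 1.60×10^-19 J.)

For an infinite well E_n = n²h²/(8mL²), so E_1 = h²/(8mL²) = (6.63×10^-34)²/(8·1.11×10^-26·(4.41×10^-10 m)²) = 2.545×10^-23 J.
Then E_4 = 4²·E_1 = 16·2.545×10^-23 J = 4.072×10^-22 J.
Converting, E_4 = 4.072×10^-22 J / (1.60×10^-19 J/eV) = 0.00255 eV.

E_4 = 0.00255 eV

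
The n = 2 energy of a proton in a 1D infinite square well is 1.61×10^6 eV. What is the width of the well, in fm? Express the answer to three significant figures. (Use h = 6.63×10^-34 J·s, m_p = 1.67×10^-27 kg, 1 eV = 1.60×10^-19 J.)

From E_n = n²h²/(8m_pL²), L = n·h/√(8m_pE_n).
E_2 = 1.61×10^6 eV = 2.576×10^-13 J, so L = 2·6.63×10^-34/√(8·1.67×10^-27·2.576×10^-13) = 2.26×10^-14 m = 22.6 fm.

L = 22.6 fm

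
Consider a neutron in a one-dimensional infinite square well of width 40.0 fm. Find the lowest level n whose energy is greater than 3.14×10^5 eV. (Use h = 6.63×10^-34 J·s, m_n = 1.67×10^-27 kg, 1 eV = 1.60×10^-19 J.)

E_1 = h²/(8m_nL²) = 2.056×10^-14 J = 1.285×10^5 eV.
Need n² > 3.14×10^5/1.285×10^5 = 2.444, i.e. n > 1.563.
The smallest integer satisfying this is n = 2.

n = 2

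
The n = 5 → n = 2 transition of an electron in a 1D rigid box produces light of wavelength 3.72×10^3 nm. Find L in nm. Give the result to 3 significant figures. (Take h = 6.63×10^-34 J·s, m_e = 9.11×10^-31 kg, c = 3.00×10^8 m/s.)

L = 4.87 nm

The photon carries ΔE = hc/λ = 6.63×10^-34·3.00×10^8/3.72×10^-6 m = 5.347×10^-20 J.
Since ΔE = (5² − 2²)E_1, E_1 = 2.546×10^-21 J, and L = h/√(8m_eE_1) = 4.87×10^-9 m = 4.87 nm.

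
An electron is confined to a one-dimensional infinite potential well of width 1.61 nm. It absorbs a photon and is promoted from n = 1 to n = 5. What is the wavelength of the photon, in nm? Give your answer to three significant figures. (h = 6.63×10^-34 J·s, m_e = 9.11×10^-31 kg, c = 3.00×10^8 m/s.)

λ = 356 nm

E_1 = h²/(8m_eL²) = 2.327×10^-20 J, so ΔE = (5² − 1²)E_1 = 5.585×10^-19 J.
λ = hc/ΔE = (6.63×10^-34·3.00×10^8)/5.585×10^-19 = 3.56×10^-7 m = 356 nm.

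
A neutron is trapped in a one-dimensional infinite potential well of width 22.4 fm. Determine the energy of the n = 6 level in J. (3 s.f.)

E_6 = 2.35×10^-12 J

For an infinite well E_n = n²h²/(8m_nL²), so E_1 = h²/(8m_nL²) = (6.626×10^-34)²/(8·1.675×10^-27·(2.24×10^-14 m)²) = 6.530×10^-14 J.
Then E_6 = 6²·E_1 = 36·6.530×10^-14 J = 2.35×10^-12 J.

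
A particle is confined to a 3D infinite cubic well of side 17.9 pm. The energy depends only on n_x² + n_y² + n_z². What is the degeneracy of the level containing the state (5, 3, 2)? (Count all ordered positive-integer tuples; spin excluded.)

degeneracy = 9

The level has n_x² + n_y² + n_z² = 38. The ordered positive-integer solutions are (1, 1, 6), (1, 6, 1), (2, 3, 5), (2, 5, 3), (3, 2, 5), (3, 5, 2), (5, 2, 3), (5, 3, 2), (6, 1, 1).
That gives 9 states.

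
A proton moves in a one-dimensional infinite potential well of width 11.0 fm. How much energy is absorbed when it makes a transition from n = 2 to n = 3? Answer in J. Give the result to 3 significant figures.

E_1 = h²/(8m_pL²) = 2.711×10^-13 J.
|ΔE| = |2² − 3²|·E_1 = 5·2.711×10^-13 J = 1.36×10^-12 J.

|ΔE| = 1.36×10^-12 J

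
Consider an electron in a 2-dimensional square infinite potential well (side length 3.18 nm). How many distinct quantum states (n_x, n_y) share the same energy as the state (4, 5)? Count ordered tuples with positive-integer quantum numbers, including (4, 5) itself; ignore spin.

The level has n_x² + n_y² = 41. The ordered positive-integer solutions are (4, 5), (5, 4).
That gives 2 states.

degeneracy = 2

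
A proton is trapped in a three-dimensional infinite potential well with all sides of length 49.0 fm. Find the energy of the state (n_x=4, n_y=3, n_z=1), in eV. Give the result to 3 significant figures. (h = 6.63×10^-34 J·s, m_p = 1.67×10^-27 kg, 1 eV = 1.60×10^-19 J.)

E = 2.23×10^6 eV

For a 3D rectangular well E = (h²/8m_p)·Σ n_i²/L_i² = (6.63×10^-34)²/(8·1.67×10^-27) · [4²/(49.0 fm)² + 3²/(49.0 fm)² + 1²/(49.0 fm)²].
Evaluating gives E = 3.563×10^-13 J = 2.23×10^6 eV.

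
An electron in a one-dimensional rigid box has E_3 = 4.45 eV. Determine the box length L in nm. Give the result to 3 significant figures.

From E_n = n²h²/(8m_eL²), L = n·h/√(8m_eE_n).
E_3 = 4.45 eV = 7.129×10^-19 J, so L = 3·6.626×10^-34/√(8·9.109×10^-31·7.129×10^-19) = 8.72×10^-10 m = 0.872 nm.

L = 0.872 nm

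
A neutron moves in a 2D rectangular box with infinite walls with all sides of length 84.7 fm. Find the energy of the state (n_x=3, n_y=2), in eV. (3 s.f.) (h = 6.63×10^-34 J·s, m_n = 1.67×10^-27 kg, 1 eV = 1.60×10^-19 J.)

For a 2D rectangular well E = (h²/8m_n)·Σ n_i²/L_i² = (6.63×10^-34)²/(8·1.67×10^-27) · [3²/(84.7 fm)² + 2²/(84.7 fm)²].
Evaluating gives E = 5.962×10^-14 J = 3.73×10^5 eV.

E = 3.73×10^5 eV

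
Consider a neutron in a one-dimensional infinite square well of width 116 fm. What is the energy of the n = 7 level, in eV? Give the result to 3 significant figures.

For an infinite well E_n = n²h²/(8m_nL²), so E_1 = h²/(8m_nL²) = (6.626×10^-34)²/(8·1.675×10^-27·(1.16×10^-13 m)²) = 2.435×10^-15 J.
Then E_7 = 7²·E_1 = 49·2.435×10^-15 J = 1.193×10^-13 J.
Converting, E_7 = 1.193×10^-13 J / (1.602×10^-19 J/eV) = 7.45×10^5 eV.

E_7 = 7.45×10^5 eV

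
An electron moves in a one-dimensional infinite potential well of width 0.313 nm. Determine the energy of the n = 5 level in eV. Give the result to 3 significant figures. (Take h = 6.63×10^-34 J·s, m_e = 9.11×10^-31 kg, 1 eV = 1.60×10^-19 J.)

E_5 = 96.2 eV

For an infinite well E_n = n²h²/(8m_eL²), so E_1 = h²/(8m_eL²) = (6.63×10^-34)²/(8·9.11×10^-31·(3.13×10^-10 m)²) = 6.156×10^-19 J.
Then E_5 = 5²·E_1 = 25·6.156×10^-19 J = 1.539×10^-17 J.
Converting, E_5 = 1.539×10^-17 J / (1.60×10^-19 J/eV) = 96.2 eV.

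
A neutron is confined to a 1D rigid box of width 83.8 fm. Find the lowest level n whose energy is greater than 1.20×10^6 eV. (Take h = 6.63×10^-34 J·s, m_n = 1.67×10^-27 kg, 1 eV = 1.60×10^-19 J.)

n = 7

E_1 = h²/(8m_nL²) = 4.685×10^-15 J = 2.928×10^4 eV.
Need n² > 1.20×10^6/2.928×10^4 = 40.98, i.e. n > 6.402.
The smallest integer satisfying this is n = 7.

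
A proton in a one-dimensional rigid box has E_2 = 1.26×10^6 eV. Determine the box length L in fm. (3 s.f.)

L = 25.5 fm

From E_n = n²h²/(8m_pL²), L = n·h/√(8m_pE_n).
E_2 = 1.26×10^6 eV = 2.019×10^-13 J, so L = 2·6.626×10^-34/√(8·1.673×10^-27·2.019×10^-13) = 2.55×10^-14 m = 25.5 fm.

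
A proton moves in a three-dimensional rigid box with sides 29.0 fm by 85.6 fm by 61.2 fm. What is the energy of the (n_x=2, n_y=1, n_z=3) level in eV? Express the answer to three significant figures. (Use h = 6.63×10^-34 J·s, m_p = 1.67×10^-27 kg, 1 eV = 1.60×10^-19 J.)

E = 1.50×10^6 eV

For a 3D rectangular well E = (h²/8m_p)·Σ n_i²/L_i² = (6.63×10^-34)²/(8·1.67×10^-27) · [2²/(29.0 fm)² + 1²/(85.6 fm)² + 3²/(61.2 fm)²].
Evaluating gives E = 2.400×10^-13 J = 1.50×10^6 eV.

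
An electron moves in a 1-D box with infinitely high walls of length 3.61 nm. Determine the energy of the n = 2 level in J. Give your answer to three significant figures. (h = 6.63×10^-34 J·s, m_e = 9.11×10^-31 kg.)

For an infinite well E_n = n²h²/(8m_eL²), so E_1 = h²/(8m_eL²) = (6.63×10^-34)²/(8·9.11×10^-31·(3.61×10^-9 m)²) = 4.628×10^-21 J.
Then E_2 = 2²·E_1 = 4·4.628×10^-21 J = 1.85×10^-20 J.

E_2 = 1.85×10^-20 J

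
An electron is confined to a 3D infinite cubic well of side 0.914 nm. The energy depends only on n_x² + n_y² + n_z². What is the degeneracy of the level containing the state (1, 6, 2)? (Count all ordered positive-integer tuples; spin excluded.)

The level has n_x² + n_y² + n_z² = 41. The ordered positive-integer solutions are (1, 2, 6), (1, 6, 2), (2, 1, 6), (2, 6, 1), (3, 4, 4), (4, 3, 4), (4, 4, 3), (6, 1, 2), (6, 2, 1).
That gives 9 states.

degeneracy = 9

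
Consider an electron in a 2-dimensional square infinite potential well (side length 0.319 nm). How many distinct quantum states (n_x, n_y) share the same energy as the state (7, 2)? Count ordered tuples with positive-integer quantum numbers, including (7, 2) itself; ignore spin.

degeneracy = 2

The level has n_x² + n_y² = 53. The ordered positive-integer solutions are (2, 7), (7, 2).
That gives 2 states.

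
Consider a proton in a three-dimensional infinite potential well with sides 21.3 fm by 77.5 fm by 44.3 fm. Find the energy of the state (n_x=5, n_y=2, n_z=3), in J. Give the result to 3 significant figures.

For a 3D rectangular well E = (h²/8m_p)·Σ n_i²/L_i² = (6.626×10^-34)²/(8·1.673×10^-27) · [5²/(21.3 fm)² + 2²/(77.5 fm)² + 3²/(44.3 fm)²].
Evaluating gives E = 1.98×10^-12 J.

E = 1.98×10^-12 J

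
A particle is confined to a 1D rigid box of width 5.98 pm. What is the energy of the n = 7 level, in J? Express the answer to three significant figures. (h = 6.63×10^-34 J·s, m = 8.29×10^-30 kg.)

For an infinite well E_n = n²h²/(8mL²), so E_1 = h²/(8mL²) = (6.63×10^-34)²/(8·8.29×10^-30·(5.98×10^-12 m)²) = 1.853×10^-16 J.
Then E_7 = 7²·E_1 = 49·1.853×10^-16 J = 9.08×10^-15 J.

E_7 = 9.08×10^-15 J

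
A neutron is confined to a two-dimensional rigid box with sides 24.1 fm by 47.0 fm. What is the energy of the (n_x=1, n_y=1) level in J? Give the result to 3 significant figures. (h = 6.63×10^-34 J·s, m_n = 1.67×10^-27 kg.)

E = 7.15×10^-14 J

For a 2D rectangular well E = (h²/8m_n)·Σ n_i²/L_i² = (6.63×10^-34)²/(8·1.67×10^-27) · [1²/(24.1 fm)² + 1²/(47.0 fm)²].
Evaluating gives E = 7.15×10^-14 J.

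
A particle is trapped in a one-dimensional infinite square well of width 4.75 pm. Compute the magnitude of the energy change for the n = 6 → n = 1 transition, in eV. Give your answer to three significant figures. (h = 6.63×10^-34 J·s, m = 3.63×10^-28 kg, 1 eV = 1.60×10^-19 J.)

E_1 = h²/(8mL²) = 6.709×10^-18 J.
|ΔE| = |6² − 1²|·E_1 = 35·6.709×10^-18 J = 2.348×10^-16 J = 1.47×10^3 eV.

|ΔE| = 1.47×10^3 eV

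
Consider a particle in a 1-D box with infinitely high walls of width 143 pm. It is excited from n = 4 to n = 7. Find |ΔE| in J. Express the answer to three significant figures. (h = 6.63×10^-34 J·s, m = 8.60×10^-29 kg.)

|ΔE| = 1.03×10^-18 J

E_1 = h²/(8mL²) = 3.124×10^-20 J.
|ΔE| = |4² − 7²|·E_1 = 33·3.124×10^-20 J = 1.03×10^-18 J.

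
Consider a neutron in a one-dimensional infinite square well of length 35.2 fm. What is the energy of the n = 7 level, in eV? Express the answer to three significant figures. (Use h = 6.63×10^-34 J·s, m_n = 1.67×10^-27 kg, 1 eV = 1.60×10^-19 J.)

E_7 = 8.13×10^6 eV

For an infinite well E_n = n²h²/(8m_nL²), so E_1 = h²/(8m_nL²) = (6.63×10^-34)²/(8·1.67×10^-27·(3.52×10^-14 m)²) = 2.655×10^-14 J.
Then E_7 = 7²·E_1 = 49·2.655×10^-14 J = 1.301×10^-12 J.
Converting, E_7 = 1.301×10^-12 J / (1.60×10^-19 J/eV) = 8.13×10^6 eV.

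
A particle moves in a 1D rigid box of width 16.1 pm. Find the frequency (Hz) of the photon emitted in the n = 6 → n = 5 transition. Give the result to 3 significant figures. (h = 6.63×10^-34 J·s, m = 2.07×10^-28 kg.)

f = 1.70×10^16 Hz

E_1 = h²/(8mL²) = 1.024×10^-18 J and ΔE = (6² − 5²)E_1 = 1.126×10^-17 J.
f = ΔE/h = 1.126×10^-17/6.63×10^-34 = 1.70×10^16 Hz.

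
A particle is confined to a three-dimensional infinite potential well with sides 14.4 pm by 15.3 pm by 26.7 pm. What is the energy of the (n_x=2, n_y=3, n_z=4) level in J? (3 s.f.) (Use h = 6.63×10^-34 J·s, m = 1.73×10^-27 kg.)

For a 3D rectangular well E = (h²/8m)·Σ n_i²/L_i² = (6.63×10^-34)²/(8·1.73×10^-27) · [2²/(14.4 pm)² + 3²/(15.3 pm)² + 4²/(26.7 pm)²].
Evaluating gives E = 2.55×10^-18 J.

E = 2.55×10^-18 J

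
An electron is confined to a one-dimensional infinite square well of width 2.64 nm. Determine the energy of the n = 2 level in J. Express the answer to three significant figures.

E_2 = 3.46×10^-20 J

For an infinite well E_n = n²h²/(8m_eL²), so E_1 = h²/(8m_eL²) = (6.626×10^-34)²/(8·9.109×10^-31·(2.64×10^-9 m)²) = 8.644×10^-21 J.
Then E_2 = 2²·E_1 = 4·8.644×10^-21 J = 3.46×10^-20 J.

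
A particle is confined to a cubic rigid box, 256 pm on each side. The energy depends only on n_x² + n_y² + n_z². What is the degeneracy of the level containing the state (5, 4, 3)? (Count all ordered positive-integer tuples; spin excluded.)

The level has n_x² + n_y² + n_z² = 50. The ordered positive-integer solutions are (3, 4, 5), (3, 5, 4), (4, 3, 5), (4, 5, 3), (5, 3, 4), (5, 4, 3).
That gives 6 states.

degeneracy = 6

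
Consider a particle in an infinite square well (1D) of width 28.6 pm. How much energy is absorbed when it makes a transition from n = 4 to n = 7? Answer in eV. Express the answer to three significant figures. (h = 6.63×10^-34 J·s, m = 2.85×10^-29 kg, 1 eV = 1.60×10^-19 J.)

E_1 = h²/(8mL²) = 2.357×10^-18 J.
|ΔE| = |4² − 7²|·E_1 = 33·2.357×10^-18 J = 7.778×10^-17 J = 486 eV.

|ΔE| = 486 eV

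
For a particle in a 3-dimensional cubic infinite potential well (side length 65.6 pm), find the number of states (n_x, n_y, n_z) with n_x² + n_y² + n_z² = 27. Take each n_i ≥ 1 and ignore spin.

The level has n_x² + n_y² + n_z² = 27. The ordered positive-integer solutions are (1, 1, 5), (1, 5, 1), (3, 3, 3), (5, 1, 1).
That gives 4 states.

degeneracy = 4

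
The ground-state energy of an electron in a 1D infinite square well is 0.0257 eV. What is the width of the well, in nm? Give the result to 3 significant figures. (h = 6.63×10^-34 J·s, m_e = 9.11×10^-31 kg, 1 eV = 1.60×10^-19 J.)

From E_n = n²h²/(8m_eL²), L = n·h/√(8m_eE_n).
E_1 = 0.0257 eV = 4.112×10^-21 J, so L = 1·6.63×10^-34/√(8·9.11×10^-31·4.112×10^-21) = 3.83×10^-9 m = 3.83 nm.

L = 3.83 nm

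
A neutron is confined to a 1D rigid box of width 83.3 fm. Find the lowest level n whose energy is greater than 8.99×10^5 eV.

n = 6

E_1 = h²/(8m_nL²) = 4.722×10^-15 J = 2.948×10^4 eV.
Need n² > 8.99×10^5/2.948×10^4 = 30.50, i.e. n > 5.523.
The smallest integer satisfying this is n = 6.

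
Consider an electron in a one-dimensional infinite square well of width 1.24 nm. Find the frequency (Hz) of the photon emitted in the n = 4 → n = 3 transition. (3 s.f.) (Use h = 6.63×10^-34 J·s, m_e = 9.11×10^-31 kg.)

f = 4.14×10^14 Hz

E_1 = h²/(8m_eL²) = 3.923×10^-20 J and ΔE = (4² − 3²)E_1 = 2.746×10^-19 J.
f = ΔE/h = 2.746×10^-19/6.63×10^-34 = 4.14×10^14 Hz.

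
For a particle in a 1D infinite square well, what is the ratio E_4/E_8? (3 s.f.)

0.250

E_n ∝ n², so E_4/E_8 = 4²/8² = 16/64 = 0.250.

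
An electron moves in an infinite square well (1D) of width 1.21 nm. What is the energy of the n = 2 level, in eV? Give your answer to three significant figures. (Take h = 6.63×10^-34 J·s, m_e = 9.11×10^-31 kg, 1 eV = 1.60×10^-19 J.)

E_2 = 1.03 eV

For an infinite well E_n = n²h²/(8m_eL²), so E_1 = h²/(8m_eL²) = (6.63×10^-34)²/(8·9.11×10^-31·(1.21×10^-9 m)²) = 4.120×10^-20 J.
Then E_2 = 2²·E_1 = 4·4.120×10^-20 J = 1.648×10^-19 J.
Converting, E_2 = 1.648×10^-19 J / (1.60×10^-19 J/eV) = 1.03 eV.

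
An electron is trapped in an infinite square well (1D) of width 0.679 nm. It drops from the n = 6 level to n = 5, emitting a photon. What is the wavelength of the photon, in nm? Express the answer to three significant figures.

E_1 = h²/(8m_eL²) = 1.307×10^-19 J, so ΔE = (6² − 5²)E_1 = 1.438×10^-18 J.
λ = hc/ΔE = (6.626×10^-34·2.998×10^8)/1.438×10^-18 = 1.38×10^-7 m = 138 nm.

λ = 138 nm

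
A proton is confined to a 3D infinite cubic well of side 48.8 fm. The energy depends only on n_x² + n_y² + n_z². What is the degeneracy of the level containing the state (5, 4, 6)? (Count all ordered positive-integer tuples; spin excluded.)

The level has n_x² + n_y² + n_z² = 77. The ordered positive-integer solutions are (2, 3, 8), (2, 8, 3), (3, 2, 8), (3, 8, 2), (4, 5, 6), (4, 6, 5), (5, 4, 6), (5, 6, 4), (6, 4, 5), (6, 5, 4), (8, 2, 3), (8, 3, 2).
That gives 12 states.

degeneracy = 12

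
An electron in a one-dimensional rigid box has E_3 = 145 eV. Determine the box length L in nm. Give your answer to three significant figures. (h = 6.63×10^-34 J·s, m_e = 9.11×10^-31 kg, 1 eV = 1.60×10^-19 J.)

From E_n = n²h²/(8m_eL²), L = n·h/√(8m_eE_n).
E_3 = 145 eV = 2.320×10^-17 J, so L = 3·6.63×10^-34/√(8·9.11×10^-31·2.320×10^-17) = 1.53×10^-10 m = 0.153 nm.

L = 0.153 nm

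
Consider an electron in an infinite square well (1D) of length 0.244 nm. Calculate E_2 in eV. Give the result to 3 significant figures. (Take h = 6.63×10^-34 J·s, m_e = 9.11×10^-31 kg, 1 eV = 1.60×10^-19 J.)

E_2 = 25.3 eV

For an infinite well E_n = n²h²/(8m_eL²), so E_1 = h²/(8m_eL²) = (6.63×10^-34)²/(8·9.11×10^-31·(2.44×10^-10 m)²) = 1.013×10^-18 J.
Then E_2 = 2²·E_1 = 4·1.013×10^-18 J = 4.052×10^-18 J.
Converting, E_2 = 4.052×10^-18 J / (1.60×10^-19 J/eV) = 25.3 eV.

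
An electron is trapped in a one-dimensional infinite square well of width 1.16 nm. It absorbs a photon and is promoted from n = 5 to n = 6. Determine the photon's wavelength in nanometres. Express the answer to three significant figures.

λ = 403 nm

E_1 = h²/(8m_eL²) = 4.477×10^-20 J, so ΔE = (6² − 5²)E_1 = 4.925×10^-19 J.
λ = hc/ΔE = (6.626×10^-34·2.998×10^8)/4.925×10^-19 = 4.03×10^-7 m = 403 nm.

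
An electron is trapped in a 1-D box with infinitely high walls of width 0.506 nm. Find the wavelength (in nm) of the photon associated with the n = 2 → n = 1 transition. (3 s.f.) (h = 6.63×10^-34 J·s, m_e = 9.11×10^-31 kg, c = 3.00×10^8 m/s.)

λ = 281 nm

E_1 = h²/(8m_eL²) = 2.356×10^-19 J, so ΔE = (2² − 1²)E_1 = 7.068×10^-19 J.
λ = hc/ΔE = (6.63×10^-34·3.00×10^8)/7.068×10^-19 = 2.81×10^-7 m = 281 nm.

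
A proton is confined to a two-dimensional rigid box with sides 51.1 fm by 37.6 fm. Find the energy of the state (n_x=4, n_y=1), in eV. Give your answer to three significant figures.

E = 1.40×10^6 eV

For a 2D rectangular well E = (h²/8m_p)·Σ n_i²/L_i² = (6.626×10^-34)²/(8·1.673×10^-27) · [4²/(51.1 fm)² + 1²/(37.6 fm)²].
Evaluating gives E = 2.242×10^-13 J = 1.40×10^6 eV.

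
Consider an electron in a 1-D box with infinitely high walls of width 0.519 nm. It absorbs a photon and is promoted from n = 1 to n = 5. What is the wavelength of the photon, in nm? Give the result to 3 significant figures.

E_1 = h²/(8m_eL²) = 2.237×10^-19 J, so ΔE = (5² − 1²)E_1 = 5.369×10^-18 J.
λ = hc/ΔE = (6.626×10^-34·2.998×10^8)/5.369×10^-18 = 3.70×10^-8 m = 37.0 nm.

λ = 37.0 nm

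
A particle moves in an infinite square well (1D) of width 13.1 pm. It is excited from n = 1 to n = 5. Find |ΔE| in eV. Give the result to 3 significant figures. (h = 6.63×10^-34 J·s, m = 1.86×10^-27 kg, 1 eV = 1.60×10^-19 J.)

|ΔE| = 25.8 eV

E_1 = h²/(8mL²) = 1.721×10^-19 J.
|ΔE| = |1² − 5²|·E_1 = 24·1.721×10^-19 J = 4.130×10^-18 J = 25.8 eV.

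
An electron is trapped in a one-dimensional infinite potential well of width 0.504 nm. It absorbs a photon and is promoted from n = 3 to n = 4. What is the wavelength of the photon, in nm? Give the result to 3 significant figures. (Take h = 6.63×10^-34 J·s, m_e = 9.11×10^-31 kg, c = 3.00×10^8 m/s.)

E_1 = h²/(8m_eL²) = 2.374×10^-19 J, so ΔE = (4² − 3²)E_1 = 1.662×10^-18 J.
λ = hc/ΔE = (6.63×10^-34·3.00×10^8)/1.662×10^-18 = 1.20×10^-7 m = 120 nm.

λ = 120 nm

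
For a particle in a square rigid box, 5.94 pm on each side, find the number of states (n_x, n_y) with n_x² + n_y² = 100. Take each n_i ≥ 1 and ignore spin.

degeneracy = 2

The level has n_x² + n_y² = 100. The ordered positive-integer solutions are (6, 8), (8, 6).
That gives 2 states.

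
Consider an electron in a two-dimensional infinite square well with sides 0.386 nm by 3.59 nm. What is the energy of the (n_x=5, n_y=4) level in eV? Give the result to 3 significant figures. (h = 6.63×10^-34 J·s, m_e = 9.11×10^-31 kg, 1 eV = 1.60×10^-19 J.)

For a 2D rectangular well E = (h²/8m_e)·Σ n_i²/L_i² = (6.63×10^-34)²/(8·9.11×10^-31) · [5²/(0.386 nm)² + 4²/(3.59 nm)²].
Evaluating gives E = 1.019×10^-17 J = 63.7 eV.

E = 63.7 eV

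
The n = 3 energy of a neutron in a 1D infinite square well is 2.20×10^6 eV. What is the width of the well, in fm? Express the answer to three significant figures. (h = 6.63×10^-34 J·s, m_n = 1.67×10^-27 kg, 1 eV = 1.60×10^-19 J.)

From E_n = n²h²/(8m_nL²), L = n·h/√(8m_nE_n).
E_3 = 2.20×10^6 eV = 3.520×10^-13 J, so L = 3·6.63×10^-34/√(8·1.67×10^-27·3.520×10^-13) = 2.90×10^-14 m = 29.0 fm.

L = 29.0 fm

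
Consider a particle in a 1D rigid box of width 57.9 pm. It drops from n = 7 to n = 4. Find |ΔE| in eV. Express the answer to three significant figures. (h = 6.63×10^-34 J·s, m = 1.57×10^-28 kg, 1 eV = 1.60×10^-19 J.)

E_1 = h²/(8mL²) = 1.044×10^-19 J.
|ΔE| = |7² − 4²|·E_1 = 33·1.044×10^-19 J = 3.445×10^-18 J = 21.5 eV.

|ΔE| = 21.5 eV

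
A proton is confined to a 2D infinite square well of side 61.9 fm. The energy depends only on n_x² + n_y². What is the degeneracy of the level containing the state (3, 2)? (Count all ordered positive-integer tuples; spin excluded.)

degeneracy = 2

The level has n_x² + n_y² = 13. The ordered positive-integer solutions are (2, 3), (3, 2).
That gives 2 states.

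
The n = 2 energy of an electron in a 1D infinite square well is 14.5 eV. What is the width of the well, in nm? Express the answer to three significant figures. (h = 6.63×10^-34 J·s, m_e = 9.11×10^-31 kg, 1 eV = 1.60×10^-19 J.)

From E_n = n²h²/(8m_eL²), L = n·h/√(8m_eE_n).
E_2 = 14.5 eV = 2.320×10^-18 J, so L = 2·6.63×10^-34/√(8·9.11×10^-31·2.320×10^-18) = 3.22×10^-10 m = 0.322 nm.

L = 0.322 nm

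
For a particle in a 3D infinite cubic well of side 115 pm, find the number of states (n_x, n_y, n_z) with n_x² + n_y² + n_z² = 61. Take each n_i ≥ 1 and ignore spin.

degeneracy = 6

The level has n_x² + n_y² + n_z² = 61. The ordered positive-integer solutions are (3, 4, 6), (3, 6, 4), (4, 3, 6), (4, 6, 3), (6, 3, 4), (6, 4, 3).
That gives 6 states.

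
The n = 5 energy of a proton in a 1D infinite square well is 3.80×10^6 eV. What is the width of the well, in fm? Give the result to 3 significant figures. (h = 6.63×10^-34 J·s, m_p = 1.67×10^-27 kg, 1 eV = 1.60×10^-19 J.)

L = 36.8 fm

From E_n = n²h²/(8m_pL²), L = n·h/√(8m_pE_n).
E_5 = 3.80×10^6 eV = 6.080×10^-13 J, so L = 5·6.63×10^-34/√(8·1.67×10^-27·6.080×10^-13) = 3.68×10^-14 m = 36.8 fm.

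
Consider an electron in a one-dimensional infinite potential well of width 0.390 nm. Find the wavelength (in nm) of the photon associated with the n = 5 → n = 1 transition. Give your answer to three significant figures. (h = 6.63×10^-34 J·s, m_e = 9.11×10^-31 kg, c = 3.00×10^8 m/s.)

λ = 20.9 nm

E_1 = h²/(8m_eL²) = 3.965×10^-19 J, so ΔE = (5² − 1²)E_1 = 9.516×10^-18 J.
λ = hc/ΔE = (6.63×10^-34·3.00×10^8)/9.516×10^-18 = 2.09×10^-8 m = 20.9 nm.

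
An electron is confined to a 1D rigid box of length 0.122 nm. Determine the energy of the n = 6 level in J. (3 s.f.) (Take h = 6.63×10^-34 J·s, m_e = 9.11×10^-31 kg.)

E_6 = 1.46×10^-16 J

For an infinite well E_n = n²h²/(8m_eL²), so E_1 = h²/(8m_eL²) = (6.63×10^-34)²/(8·9.11×10^-31·(1.22×10^-10 m)²) = 4.052×10^-18 J.
Then E_6 = 6²·E_1 = 36·4.052×10^-18 J = 1.46×10^-16 J.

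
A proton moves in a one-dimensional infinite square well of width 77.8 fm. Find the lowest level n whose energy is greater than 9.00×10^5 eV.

n = 6

E_1 = h²/(8m_pL²) = 5.419×10^-15 J = 3.383×10^4 eV.
Need n² > 9.00×10^5/3.383×10^4 = 26.60, i.e. n > 5.158.
The smallest integer satisfying this is n = 6.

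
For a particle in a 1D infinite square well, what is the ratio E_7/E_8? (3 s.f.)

E_n ∝ n², so E_7/E_8 = 7²/8² = 49/64 = 0.766.

0.766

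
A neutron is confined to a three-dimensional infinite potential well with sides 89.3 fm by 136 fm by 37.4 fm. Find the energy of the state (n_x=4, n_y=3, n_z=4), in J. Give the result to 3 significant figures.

For a 3D rectangular well E = (h²/8m_n)·Σ n_i²/L_i² = (6.626×10^-34)²/(8·1.675×10^-27) · [4²/(89.3 fm)² + 3²/(136 fm)² + 4²/(37.4 fm)²].
Evaluating gives E = 4.56×10^-13 J.

E = 4.56×10^-13 J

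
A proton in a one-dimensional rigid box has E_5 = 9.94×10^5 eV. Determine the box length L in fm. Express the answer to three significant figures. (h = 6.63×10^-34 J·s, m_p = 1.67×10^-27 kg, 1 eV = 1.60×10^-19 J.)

L = 71.9 fm

From E_n = n²h²/(8m_pL²), L = n·h/√(8m_pE_n).
E_5 = 9.94×10^5 eV = 1.590×10^-13 J, so L = 5·6.63×10^-34/√(8·1.67×10^-27·1.590×10^-13) = 7.19×10^-14 m = 71.9 fm.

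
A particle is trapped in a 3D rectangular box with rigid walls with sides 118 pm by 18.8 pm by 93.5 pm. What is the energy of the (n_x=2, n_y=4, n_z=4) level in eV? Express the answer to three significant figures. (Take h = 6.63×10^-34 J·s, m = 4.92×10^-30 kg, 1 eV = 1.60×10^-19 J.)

E = 3.31×10^3 eV

For a 3D rectangular well E = (h²/8m)·Σ n_i²/L_i² = (6.63×10^-34)²/(8·4.92×10^-30) · [2²/(118 pm)² + 4²/(18.8 pm)² + 4²/(93.5 pm)²].
Evaluating gives E = 5.292×10^-16 J = 3.31×10^3 eV.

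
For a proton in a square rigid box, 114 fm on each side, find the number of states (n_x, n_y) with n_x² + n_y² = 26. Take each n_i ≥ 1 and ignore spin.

The level has n_x² + n_y² = 26. The ordered positive-integer solutions are (1, 5), (5, 1).
That gives 2 states.

degeneracy = 2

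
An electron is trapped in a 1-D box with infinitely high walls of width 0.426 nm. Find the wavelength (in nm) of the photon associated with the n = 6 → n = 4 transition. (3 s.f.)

E_1 = h²/(8m_eL²) = 3.320×10^-19 J, so ΔE = (6² − 4²)E_1 = 6.640×10^-18 J.
λ = hc/ΔE = (6.626×10^-34·2.998×10^8)/6.640×10^-18 = 2.99×10^-8 m = 29.9 nm.

λ = 29.9 nm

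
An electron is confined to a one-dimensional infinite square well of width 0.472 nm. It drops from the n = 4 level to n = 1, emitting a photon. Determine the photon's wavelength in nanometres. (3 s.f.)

E_1 = h²/(8m_eL²) = 2.704×10^-19 J, so ΔE = (4² − 1²)E_1 = 4.056×10^-18 J.
λ = hc/ΔE = (6.626×10^-34·2.998×10^8)/4.056×10^-18 = 4.90×10^-8 m = 49.0 nm.

λ = 49.0 nm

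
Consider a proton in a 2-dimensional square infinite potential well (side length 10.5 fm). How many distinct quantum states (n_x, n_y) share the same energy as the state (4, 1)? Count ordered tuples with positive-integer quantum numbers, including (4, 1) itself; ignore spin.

The level has n_x² + n_y² = 17. The ordered positive-integer solutions are (1, 4), (4, 1).
That gives 2 states.

degeneracy = 2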